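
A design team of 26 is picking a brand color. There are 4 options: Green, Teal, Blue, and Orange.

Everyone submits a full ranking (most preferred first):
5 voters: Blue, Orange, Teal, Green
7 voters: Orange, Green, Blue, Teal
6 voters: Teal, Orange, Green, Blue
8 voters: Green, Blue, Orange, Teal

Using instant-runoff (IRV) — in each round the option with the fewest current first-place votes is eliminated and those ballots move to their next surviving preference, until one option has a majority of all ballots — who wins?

Round 1: Green 8, Teal 6, Blue 5, Orange 7. Blue eliminated.
Round 2: Green 8, Teal 6, Orange 12. Teal eliminated.
Round 3: Green 8, Orange 18. Orange has a majority (≥14).

Orange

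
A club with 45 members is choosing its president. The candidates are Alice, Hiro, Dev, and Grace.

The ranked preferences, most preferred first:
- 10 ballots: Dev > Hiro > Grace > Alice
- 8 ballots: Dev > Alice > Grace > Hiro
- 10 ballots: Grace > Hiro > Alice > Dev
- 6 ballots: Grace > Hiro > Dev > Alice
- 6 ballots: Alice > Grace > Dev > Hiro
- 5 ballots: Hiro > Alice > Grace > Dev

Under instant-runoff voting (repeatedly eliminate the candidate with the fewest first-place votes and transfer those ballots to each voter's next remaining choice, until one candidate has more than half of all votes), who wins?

Grace

Round 1: Alice 6, Hiro 5, Dev 18, Grace 16. Hiro eliminated.
Round 2: Alice 11, Dev 18, Grace 16. Alice eliminated.
Round 3: Dev 18, Grace 27. Grace has a majority (≥23).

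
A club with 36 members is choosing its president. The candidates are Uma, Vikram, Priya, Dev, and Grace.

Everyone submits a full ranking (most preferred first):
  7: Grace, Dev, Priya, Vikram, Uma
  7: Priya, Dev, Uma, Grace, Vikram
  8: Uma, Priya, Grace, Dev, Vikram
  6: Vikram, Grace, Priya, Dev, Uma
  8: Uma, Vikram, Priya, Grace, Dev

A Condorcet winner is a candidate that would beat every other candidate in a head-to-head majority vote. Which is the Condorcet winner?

Priya vs Uma: 20–16
Priya vs Vikram: 22–14
Priya vs Dev: 29–7
Priya vs Grace: 23–13
Priya beats every other candidate.

Priya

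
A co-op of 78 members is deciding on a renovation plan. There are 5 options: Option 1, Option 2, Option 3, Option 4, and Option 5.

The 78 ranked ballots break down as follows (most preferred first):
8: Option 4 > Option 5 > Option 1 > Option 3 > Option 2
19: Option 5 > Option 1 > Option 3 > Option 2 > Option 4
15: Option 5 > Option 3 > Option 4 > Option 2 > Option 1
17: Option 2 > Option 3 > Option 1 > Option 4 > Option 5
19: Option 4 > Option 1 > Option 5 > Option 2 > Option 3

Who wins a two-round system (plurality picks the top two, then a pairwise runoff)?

Round 1 first-place votes: Option 1 0, Option 2 17, Option 3 0, Option 4 27, Option 5 34. Option 5 and Option 4 advance.
Runoff: Option 5 is ranked above Option 4 on 34 ballots, Option 4 above Option 5 on 44.

Option 4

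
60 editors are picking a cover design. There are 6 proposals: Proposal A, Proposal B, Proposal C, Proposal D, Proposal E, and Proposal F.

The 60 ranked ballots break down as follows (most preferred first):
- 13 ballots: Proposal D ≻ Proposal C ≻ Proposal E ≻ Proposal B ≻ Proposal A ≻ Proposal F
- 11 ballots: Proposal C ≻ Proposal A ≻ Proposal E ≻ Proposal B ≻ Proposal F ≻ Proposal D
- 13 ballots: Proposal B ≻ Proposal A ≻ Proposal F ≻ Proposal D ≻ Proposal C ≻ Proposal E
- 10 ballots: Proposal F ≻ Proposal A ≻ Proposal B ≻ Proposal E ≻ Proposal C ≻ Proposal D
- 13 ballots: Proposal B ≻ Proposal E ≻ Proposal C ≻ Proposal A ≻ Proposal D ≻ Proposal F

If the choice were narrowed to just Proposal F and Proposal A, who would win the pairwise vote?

Proposal F is ranked above Proposal A on 10 ballots; Proposal A above Proposal F on 50.

Proposal A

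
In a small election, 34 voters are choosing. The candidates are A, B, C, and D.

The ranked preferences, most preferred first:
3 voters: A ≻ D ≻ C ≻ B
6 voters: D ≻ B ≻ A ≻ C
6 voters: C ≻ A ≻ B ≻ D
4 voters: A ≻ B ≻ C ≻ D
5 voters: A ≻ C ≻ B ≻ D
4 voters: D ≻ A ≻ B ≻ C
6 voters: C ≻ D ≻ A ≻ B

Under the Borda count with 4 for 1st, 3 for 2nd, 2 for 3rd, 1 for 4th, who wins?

A: 3×4 + 6×2 + 6×3 + 4×4 + 5×4 + 4×3 + 6×2 = 102
B: 3×1 + 6×3 + 6×2 + 4×3 + 5×2 + 4×2 + 6×1 = 69
C: 3×2 + 6×1 + 6×4 + 4×2 + 5×3 + 4×1 + 6×4 = 87
D: 3×3 + 6×4 + 6×1 + 4×1 + 5×1 + 4×4 + 6×3 = 82

A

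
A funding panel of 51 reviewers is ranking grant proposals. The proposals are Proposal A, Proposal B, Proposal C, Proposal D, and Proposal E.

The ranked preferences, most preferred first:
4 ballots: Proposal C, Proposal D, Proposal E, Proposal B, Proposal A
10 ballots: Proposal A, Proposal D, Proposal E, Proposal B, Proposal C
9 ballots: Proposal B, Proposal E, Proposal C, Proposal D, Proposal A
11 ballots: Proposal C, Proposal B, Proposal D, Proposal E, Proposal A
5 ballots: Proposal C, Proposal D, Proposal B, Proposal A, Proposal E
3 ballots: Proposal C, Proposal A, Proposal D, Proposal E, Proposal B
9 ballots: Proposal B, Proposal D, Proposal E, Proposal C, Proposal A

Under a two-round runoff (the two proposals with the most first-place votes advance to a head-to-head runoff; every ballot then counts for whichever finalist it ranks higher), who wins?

Round 1 first-place votes: Proposal A 10, Proposal B 18, Proposal C 23, Proposal D 0, Proposal E 0. Proposal C and Proposal B advance.
Runoff: Proposal C is ranked above Proposal B on 23 ballots, Proposal B above Proposal C on 28.

Proposal B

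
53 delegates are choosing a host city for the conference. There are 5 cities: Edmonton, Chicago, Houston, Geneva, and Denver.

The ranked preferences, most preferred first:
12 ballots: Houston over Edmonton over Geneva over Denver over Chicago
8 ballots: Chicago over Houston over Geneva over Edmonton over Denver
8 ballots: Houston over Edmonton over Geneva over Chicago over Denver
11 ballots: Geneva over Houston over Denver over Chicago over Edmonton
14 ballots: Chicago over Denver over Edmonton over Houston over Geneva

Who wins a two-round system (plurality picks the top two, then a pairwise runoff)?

Houston

Round 1 first-place votes: Edmonton 0, Chicago 22, Houston 20, Geneva 11, Denver 0. Chicago and Houston advance.
Runoff: Chicago is ranked above Houston on 22 ballots, Houston above Chicago on 31.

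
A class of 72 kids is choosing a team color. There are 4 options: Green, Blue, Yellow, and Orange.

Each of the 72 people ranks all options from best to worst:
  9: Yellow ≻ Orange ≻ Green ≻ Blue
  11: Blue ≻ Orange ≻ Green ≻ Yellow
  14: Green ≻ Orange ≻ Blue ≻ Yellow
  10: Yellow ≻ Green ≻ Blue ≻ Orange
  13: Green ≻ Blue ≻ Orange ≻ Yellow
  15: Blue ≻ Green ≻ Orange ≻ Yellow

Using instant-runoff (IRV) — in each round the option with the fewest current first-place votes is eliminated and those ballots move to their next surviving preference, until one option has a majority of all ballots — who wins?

Green

Round 1: Green 27, Blue 26, Yellow 19, Orange 0. Orange eliminated.
Round 2: Green 27, Blue 26, Yellow 19. Yellow eliminated.
Round 3: Green 46, Blue 26. Green has a majority (≥37).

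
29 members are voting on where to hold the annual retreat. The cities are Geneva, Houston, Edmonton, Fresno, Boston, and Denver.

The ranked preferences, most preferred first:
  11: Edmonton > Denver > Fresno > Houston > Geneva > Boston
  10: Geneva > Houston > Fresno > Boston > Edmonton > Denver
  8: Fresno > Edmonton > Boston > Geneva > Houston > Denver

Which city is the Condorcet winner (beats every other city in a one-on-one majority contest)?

Fresno vs Geneva: 19–10
Fresno vs Houston: 19–10
Fresno vs Edmonton: 18–11
Fresno vs Boston: 29–0
Fresno vs Denver: 18–11
Fresno beats every other city.

Fresno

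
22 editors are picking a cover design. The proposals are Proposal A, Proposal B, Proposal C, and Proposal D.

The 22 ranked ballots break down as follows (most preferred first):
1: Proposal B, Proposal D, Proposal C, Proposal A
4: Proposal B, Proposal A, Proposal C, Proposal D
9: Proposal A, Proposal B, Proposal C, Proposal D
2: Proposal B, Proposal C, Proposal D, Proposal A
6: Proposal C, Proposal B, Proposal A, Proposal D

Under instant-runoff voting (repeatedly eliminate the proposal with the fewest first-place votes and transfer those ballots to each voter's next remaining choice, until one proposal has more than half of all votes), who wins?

Round 1: Proposal A 9, Proposal B 7, Proposal C 6, Proposal D 0. Proposal D eliminated.
Round 2: Proposal A 9, Proposal B 7, Proposal C 6. Proposal C eliminated.
Round 3: Proposal A 9, Proposal B 13. Proposal B has a majority (≥12).

Proposal B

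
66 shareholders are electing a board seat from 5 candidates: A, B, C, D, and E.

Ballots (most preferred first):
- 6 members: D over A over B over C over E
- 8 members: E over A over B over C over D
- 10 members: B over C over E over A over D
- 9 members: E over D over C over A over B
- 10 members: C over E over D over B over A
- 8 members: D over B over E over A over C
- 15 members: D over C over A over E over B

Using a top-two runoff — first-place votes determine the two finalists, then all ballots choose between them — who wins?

Round 1 first-place votes: A 0, B 10, C 10, D 29, E 17. D and E advance.
Runoff: D is ranked above E on 29 ballots, E above D on 37.

E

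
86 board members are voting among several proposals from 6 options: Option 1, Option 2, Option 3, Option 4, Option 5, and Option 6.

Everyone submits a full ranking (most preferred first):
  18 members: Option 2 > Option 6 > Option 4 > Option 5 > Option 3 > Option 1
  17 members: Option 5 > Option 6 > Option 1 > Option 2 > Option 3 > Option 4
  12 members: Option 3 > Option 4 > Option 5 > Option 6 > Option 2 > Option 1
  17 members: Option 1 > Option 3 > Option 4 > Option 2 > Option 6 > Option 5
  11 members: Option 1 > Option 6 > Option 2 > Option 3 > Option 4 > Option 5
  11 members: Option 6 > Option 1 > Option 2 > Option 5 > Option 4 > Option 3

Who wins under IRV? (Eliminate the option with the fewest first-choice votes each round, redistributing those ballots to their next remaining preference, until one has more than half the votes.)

Round 1: Option 1 28, Option 2 18, Option 3 12, Option 4 0, Option 5 17, Option 6 11. Option 4 eliminated.
Round 2: Option 1 28, Option 2 18, Option 3 12, Option 5 17, Option 6 11. Option 6 eliminated.
Round 3: Option 1 39, Option 2 18, Option 3 12, Option 5 17. Option 3 eliminated.
Round 4: Option 1 39, Option 2 18, Option 5 29. Option 2 eliminated.
Round 5: Option 1 39, Option 5 47. Option 5 has a majority (≥44).

Option 5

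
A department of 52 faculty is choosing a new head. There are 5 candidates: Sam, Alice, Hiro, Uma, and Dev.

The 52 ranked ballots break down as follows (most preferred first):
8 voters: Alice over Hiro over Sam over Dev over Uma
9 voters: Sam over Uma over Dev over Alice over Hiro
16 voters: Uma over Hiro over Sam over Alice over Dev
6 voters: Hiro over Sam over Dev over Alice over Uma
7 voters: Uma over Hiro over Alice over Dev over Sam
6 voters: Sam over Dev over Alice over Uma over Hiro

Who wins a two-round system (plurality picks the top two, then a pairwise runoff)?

Sam

Round 1 first-place votes: Sam 15, Alice 8, Hiro 6, Uma 23, Dev 0. Uma and Sam advance.
Runoff: Uma is ranked above Sam on 23 ballots, Sam above Uma on 29.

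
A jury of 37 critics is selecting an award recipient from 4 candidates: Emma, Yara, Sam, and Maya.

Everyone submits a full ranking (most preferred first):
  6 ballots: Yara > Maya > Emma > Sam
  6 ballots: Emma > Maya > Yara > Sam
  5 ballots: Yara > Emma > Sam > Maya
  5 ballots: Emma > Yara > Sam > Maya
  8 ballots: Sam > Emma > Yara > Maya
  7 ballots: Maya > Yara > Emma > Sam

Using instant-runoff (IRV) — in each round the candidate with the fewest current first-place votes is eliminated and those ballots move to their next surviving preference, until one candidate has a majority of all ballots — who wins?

Round 1: Emma 11, Yara 11, Sam 8, Maya 7. Maya eliminated.
Round 2: Emma 11, Yara 18, Sam 8. Sam eliminated.
Round 3: Emma 19, Yara 18. Emma has a majority (≥19).

Emma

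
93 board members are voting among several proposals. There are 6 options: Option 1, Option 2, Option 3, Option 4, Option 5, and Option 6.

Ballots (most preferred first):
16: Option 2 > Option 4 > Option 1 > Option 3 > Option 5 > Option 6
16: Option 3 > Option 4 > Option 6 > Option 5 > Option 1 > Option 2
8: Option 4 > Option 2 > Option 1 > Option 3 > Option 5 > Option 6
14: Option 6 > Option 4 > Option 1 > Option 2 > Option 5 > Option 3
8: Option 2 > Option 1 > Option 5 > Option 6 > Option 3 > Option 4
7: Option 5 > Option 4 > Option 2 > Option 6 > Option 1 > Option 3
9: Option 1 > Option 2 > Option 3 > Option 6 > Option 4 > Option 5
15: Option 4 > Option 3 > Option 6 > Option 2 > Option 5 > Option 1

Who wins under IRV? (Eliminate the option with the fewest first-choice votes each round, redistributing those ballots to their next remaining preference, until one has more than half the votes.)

Option 4

Round 1: Option 1 9, Option 2 24, Option 3 16, Option 4 23, Option 5 7, Option 6 14. Option 5 eliminated.
Round 2: Option 1 9, Option 2 24, Option 3 16, Option 4 30, Option 6 14. Option 1 eliminated.
Round 3: Option 2 33, Option 3 16, Option 4 30, Option 6 14. Option 6 eliminated.
Round 4: Option 2 33, Option 3 16, Option 4 44. Option 3 eliminated.
Round 5: Option 2 33, Option 4 60. Option 4 has a majority (≥47).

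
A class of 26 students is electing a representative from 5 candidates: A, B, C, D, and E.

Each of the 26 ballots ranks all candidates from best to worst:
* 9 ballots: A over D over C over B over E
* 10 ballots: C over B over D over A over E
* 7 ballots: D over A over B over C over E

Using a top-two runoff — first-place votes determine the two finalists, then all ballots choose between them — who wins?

Round 1 first-place votes: A 9, B 0, C 10, D 7, E 0. C and A advance.
Runoff: C is ranked above A on 10 ballots, A above C on 16.

A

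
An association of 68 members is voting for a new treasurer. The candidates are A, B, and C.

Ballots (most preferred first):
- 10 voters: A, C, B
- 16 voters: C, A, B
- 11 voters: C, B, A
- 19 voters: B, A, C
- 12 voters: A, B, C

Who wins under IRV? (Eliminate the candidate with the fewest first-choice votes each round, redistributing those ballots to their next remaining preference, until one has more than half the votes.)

Round 1: A 22, B 19, C 27. B eliminated.
Round 2: A 41, C 27. A has a majority (≥35).

A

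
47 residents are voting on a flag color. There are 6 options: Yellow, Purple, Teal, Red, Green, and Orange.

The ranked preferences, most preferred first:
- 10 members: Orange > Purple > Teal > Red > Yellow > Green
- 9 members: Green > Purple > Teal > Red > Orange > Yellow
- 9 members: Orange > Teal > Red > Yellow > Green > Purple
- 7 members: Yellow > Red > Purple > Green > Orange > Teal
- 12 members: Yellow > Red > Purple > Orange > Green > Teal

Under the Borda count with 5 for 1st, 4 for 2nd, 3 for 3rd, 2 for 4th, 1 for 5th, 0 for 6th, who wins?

Red

Yellow: 10×1 + 9×0 + 9×2 + 7×5 + 12×5 = 123
Purple: 10×4 + 9×4 + 9×0 + 7×3 + 12×3 = 133
Teal: 10×3 + 9×3 + 9×4 + 7×0 + 12×0 = 93
Red: 10×2 + 9×2 + 9×3 + 7×4 + 12×4 = 141
Green: 10×0 + 9×5 + 9×1 + 7×2 + 12×1 = 80
Orange: 10×5 + 9×1 + 9×5 + 7×1 + 12×2 = 135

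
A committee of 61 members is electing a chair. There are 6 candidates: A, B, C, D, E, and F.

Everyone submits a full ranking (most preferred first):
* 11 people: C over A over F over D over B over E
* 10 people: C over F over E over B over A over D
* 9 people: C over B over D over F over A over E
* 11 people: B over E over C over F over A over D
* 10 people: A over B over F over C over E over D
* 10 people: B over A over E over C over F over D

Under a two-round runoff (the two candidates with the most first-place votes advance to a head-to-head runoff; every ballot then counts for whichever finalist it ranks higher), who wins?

B

Round 1 first-place votes: A 10, B 21, C 30, D 0, E 0, F 0. C and B advance.
Runoff: C is ranked above B on 30 ballots, B above C on 31.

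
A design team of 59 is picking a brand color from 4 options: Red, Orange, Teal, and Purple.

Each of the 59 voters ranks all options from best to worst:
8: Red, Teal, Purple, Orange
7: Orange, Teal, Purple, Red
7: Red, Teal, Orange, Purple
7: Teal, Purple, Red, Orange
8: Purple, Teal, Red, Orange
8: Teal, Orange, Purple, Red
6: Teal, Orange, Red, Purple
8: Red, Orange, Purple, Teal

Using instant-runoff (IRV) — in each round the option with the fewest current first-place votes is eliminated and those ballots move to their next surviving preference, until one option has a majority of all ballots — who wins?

Teal

Round 1: Red 23, Orange 7, Teal 21, Purple 8. Orange eliminated.
Round 2: Red 23, Teal 28, Purple 8. Purple eliminated.
Round 3: Red 23, Teal 36. Teal has a majority (≥30).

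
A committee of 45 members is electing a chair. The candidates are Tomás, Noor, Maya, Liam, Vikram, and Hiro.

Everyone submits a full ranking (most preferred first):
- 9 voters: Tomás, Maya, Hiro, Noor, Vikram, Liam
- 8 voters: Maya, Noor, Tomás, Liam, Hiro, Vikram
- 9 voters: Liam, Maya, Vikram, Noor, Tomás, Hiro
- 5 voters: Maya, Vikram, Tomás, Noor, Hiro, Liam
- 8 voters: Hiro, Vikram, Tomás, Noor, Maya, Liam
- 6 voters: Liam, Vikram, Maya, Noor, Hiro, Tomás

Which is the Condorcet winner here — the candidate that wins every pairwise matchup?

Maya

Maya vs Tomás: 28–17
Maya vs Noor: 37–8
Maya vs Liam: 30–15
Maya vs Vikram: 31–14
Maya vs Hiro: 37–8
Maya beats every other candidate.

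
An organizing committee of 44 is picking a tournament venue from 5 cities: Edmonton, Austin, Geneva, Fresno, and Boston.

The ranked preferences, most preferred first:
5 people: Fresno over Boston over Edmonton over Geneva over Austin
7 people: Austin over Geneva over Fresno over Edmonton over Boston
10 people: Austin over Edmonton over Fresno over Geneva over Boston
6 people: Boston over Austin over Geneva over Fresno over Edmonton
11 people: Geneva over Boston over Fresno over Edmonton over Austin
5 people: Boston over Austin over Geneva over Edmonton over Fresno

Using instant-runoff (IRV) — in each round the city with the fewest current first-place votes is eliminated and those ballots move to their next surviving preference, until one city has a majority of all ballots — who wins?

Round 1: Edmonton 0, Austin 17, Geneva 11, Fresno 5, Boston 11. Edmonton eliminated.
Round 2: Austin 17, Geneva 11, Fresno 5, Boston 11. Fresno eliminated.
Round 3: Austin 17, Geneva 11, Boston 16. Geneva eliminated.
Round 4: Austin 17, Boston 27. Boston has a majority (≥23).

Boston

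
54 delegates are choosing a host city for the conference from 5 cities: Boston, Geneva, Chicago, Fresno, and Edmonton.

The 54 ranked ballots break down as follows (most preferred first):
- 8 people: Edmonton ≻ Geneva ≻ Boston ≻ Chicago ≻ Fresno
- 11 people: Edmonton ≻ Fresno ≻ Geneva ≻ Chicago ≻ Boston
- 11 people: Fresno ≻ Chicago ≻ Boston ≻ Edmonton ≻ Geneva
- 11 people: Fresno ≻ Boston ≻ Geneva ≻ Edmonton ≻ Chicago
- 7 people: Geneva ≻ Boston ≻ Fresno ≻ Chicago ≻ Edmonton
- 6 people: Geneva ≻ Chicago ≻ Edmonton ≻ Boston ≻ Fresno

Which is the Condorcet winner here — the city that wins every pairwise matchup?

Fresno vs Boston: 33–21
Fresno vs Geneva: 33–21
Fresno vs Chicago: 40–14
Fresno vs Edmonton: 29–25
Fresno beats every other city.

Fresno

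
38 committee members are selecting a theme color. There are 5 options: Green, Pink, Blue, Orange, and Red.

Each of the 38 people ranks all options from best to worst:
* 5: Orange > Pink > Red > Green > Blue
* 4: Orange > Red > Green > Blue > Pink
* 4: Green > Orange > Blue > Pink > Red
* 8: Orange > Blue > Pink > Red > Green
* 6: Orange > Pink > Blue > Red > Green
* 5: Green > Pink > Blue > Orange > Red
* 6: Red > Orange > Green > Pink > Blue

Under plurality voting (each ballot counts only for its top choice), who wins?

Orange

First-place votes: Green 9, Pink 0, Blue 0, Orange 23, Red 6.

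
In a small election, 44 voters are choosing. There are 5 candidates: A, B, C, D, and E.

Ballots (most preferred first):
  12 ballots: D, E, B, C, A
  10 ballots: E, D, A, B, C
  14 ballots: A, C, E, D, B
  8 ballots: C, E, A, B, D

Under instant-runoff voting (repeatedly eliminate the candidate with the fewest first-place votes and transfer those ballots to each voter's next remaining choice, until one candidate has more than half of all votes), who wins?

E

Round 1: A 14, B 0, C 8, D 12, E 10. B eliminated.
Round 2: A 14, C 8, D 12, E 10. C eliminated.
Round 3: A 14, D 12, E 18. D eliminated.
Round 4: A 14, E 30. E has a majority (≥23).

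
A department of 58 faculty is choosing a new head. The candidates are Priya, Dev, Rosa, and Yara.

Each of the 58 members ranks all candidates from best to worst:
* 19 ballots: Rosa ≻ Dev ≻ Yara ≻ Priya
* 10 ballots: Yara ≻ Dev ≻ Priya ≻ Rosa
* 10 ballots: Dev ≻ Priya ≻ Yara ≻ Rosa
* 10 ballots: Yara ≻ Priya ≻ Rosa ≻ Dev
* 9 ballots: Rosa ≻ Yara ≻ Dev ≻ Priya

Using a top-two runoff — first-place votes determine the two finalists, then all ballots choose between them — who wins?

Yara

Round 1 first-place votes: Priya 0, Dev 10, Rosa 28, Yara 20. Rosa and Yara advance.
Runoff: Rosa is ranked above Yara on 28 ballots, Yara above Rosa on 30.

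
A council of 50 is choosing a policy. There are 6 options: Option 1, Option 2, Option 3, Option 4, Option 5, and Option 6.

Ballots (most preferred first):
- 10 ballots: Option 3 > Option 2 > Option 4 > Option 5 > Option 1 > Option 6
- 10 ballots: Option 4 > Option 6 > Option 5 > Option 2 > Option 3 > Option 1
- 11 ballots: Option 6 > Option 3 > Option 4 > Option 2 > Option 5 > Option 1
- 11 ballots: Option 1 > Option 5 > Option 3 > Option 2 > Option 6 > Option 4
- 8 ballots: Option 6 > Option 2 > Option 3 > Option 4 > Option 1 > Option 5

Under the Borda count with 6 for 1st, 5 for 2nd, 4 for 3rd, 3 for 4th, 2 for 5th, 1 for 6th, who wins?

Option 3

Option 1: 10×2 + 10×1 + 11×1 + 11×6 + 8×2 = 123
Option 2: 10×5 + 10×3 + 11×3 + 11×3 + 8×5 = 186
Option 3: 10×6 + 10×2 + 11×5 + 11×4 + 8×4 = 211
Option 4: 10×4 + 10×6 + 11×4 + 11×1 + 8×3 = 179
Option 5: 10×3 + 10×4 + 11×2 + 11×5 + 8×1 = 155
Option 6: 10×1 + 10×5 + 11×6 + 11×2 + 8×6 = 196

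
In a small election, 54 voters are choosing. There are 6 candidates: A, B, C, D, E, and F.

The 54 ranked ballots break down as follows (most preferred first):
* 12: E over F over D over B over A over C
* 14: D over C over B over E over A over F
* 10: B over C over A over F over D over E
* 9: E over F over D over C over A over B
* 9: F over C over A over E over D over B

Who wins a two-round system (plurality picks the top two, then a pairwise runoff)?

E

Round 1 first-place votes: A 0, B 10, C 0, D 14, E 21, F 9. E and D advance.
Runoff: E is ranked above D on 30 ballots, D above E on 24.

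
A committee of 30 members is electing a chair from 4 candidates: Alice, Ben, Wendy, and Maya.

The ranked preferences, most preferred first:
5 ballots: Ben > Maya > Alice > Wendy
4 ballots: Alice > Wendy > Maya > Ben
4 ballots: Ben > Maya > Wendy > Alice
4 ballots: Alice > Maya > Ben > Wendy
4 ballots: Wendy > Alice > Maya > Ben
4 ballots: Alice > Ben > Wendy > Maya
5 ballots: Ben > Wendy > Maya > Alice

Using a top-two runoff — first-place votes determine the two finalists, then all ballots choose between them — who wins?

Round 1 first-place votes: Alice 12, Ben 14, Wendy 4, Maya 0. Ben and Alice advance.
Runoff: Ben is ranked above Alice on 14 ballots, Alice above Ben on 16.

Alice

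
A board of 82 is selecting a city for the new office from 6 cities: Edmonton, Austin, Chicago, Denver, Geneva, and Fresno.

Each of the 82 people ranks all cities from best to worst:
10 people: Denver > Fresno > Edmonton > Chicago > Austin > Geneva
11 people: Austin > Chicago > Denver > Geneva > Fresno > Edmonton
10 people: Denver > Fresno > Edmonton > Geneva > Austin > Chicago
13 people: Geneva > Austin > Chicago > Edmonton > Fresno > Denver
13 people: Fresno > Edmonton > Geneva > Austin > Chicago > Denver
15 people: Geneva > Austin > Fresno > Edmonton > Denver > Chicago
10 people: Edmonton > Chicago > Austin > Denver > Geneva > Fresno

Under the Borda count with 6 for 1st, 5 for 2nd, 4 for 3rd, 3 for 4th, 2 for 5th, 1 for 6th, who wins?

Austin

Edmonton: 10×4 + 11×1 + 10×4 + 13×3 + 13×5 + 15×3 + 10×6 = 300
Austin: 10×2 + 11×6 + 10×2 + 13×5 + 13×3 + 15×5 + 10×4 = 325
Chicago: 10×3 + 11×5 + 10×1 + 13×4 + 13×2 + 15×1 + 10×5 = 238
Denver: 10×6 + 11×4 + 10×6 + 13×1 + 13×1 + 15×2 + 10×3 = 250
Geneva: 10×1 + 11×3 + 10×3 + 13×6 + 13×4 + 15×6 + 10×2 = 313
Fresno: 10×5 + 11×2 + 10×5 + 13×2 + 13×6 + 15×4 + 10×1 = 296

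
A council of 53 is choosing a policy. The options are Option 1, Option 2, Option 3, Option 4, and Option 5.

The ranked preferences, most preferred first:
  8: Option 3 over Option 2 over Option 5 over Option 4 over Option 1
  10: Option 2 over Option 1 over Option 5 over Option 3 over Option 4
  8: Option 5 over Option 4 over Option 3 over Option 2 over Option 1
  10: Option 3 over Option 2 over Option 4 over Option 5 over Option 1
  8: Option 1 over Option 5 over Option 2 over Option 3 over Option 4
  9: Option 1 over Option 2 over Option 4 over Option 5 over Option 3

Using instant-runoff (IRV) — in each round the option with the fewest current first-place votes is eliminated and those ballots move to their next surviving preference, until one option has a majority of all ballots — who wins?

Option 1

Round 1: Option 1 17, Option 2 10, Option 3 18, Option 4 0, Option 5 8. Option 4 eliminated.
Round 2: Option 1 17, Option 2 10, Option 3 18, Option 5 8. Option 5 eliminated.
Round 3: Option 1 17, Option 2 10, Option 3 26. Option 2 eliminated.
Round 4: Option 1 27, Option 3 26. Option 1 has a majority (≥27).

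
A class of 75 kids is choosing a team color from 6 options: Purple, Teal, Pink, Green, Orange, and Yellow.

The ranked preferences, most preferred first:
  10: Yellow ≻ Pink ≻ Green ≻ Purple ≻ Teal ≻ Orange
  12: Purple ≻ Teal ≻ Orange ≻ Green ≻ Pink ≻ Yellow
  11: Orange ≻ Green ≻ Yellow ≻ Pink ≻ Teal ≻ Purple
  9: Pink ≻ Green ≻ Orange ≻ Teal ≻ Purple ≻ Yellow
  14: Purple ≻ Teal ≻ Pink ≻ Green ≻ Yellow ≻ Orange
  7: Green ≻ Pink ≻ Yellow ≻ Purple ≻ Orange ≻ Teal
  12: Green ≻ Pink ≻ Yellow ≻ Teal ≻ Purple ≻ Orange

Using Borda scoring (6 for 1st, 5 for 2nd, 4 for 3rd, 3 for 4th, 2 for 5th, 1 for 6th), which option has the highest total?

Green

Purple: 10×3 + 12×6 + 11×1 + 9×2 + 14×6 + 7×3 + 12×2 = 260
Teal: 10×2 + 12×5 + 11×2 + 9×3 + 14×5 + 7×1 + 12×3 = 242
Pink: 10×5 + 12×2 + 11×3 + 9×6 + 14×4 + 7×5 + 12×5 = 312
Green: 10×4 + 12×3 + 11×5 + 9×5 + 14×3 + 7×6 + 12×6 = 332
Orange: 10×1 + 12×4 + 11×6 + 9×4 + 14×1 + 7×2 + 12×1 = 200
Yellow: 10×6 + 12×1 + 11×4 + 9×1 + 14×2 + 7×4 + 12×4 = 229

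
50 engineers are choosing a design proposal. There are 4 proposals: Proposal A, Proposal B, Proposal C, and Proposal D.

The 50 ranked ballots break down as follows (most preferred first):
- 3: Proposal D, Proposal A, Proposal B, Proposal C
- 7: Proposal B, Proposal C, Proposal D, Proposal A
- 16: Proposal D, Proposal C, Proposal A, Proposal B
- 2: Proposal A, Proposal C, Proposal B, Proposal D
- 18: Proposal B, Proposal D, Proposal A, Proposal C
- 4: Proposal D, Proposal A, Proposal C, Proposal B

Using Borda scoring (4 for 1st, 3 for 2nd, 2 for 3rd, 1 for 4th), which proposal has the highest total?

Proposal A: 3×3 + 7×1 + 16×2 + 2×4 + 18×2 + 4×3 = 104
Proposal B: 3×2 + 7×4 + 16×1 + 2×2 + 18×4 + 4×1 = 130
Proposal C: 3×1 + 7×3 + 16×3 + 2×3 + 18×1 + 4×2 = 104
Proposal D: 3×4 + 7×2 + 16×4 + 2×1 + 18×3 + 4×4 = 162

Proposal D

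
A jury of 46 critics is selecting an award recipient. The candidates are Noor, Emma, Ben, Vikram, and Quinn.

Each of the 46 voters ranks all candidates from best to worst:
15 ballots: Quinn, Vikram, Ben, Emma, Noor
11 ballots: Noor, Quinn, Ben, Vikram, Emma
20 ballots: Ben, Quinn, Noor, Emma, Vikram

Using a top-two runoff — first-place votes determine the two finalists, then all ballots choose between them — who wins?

Round 1 first-place votes: Noor 11, Emma 0, Ben 20, Vikram 0, Quinn 15. Ben and Quinn advance.
Runoff: Ben is ranked above Quinn on 20 ballots, Quinn above Ben on 26.

Quinn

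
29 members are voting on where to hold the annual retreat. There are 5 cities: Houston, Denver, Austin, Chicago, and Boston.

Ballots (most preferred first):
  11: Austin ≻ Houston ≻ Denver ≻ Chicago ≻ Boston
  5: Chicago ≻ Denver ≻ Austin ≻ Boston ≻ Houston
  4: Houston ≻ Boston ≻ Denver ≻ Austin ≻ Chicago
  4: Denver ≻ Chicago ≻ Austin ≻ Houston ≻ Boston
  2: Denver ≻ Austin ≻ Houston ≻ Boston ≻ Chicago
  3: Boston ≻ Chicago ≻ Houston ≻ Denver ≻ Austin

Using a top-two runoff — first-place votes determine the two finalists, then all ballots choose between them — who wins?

Denver

Round 1 first-place votes: Houston 4, Denver 6, Austin 11, Chicago 5, Boston 3. Austin and Denver advance.
Runoff: Austin is ranked above Denver on 11 ballots, Denver above Austin on 18.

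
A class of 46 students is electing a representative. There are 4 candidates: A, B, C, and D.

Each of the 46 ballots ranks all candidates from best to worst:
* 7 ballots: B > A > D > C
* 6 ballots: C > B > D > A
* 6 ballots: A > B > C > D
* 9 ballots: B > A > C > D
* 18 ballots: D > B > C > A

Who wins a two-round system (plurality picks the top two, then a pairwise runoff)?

B

Round 1 first-place votes: A 6, B 16, C 6, D 18. D and B advance.
Runoff: D is ranked above B on 18 ballots, B above D on 28.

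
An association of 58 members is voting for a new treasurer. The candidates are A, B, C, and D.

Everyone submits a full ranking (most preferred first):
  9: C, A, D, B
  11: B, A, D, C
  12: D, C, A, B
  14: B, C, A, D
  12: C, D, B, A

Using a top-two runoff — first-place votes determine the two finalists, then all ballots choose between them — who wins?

C

Round 1 first-place votes: A 0, B 25, C 21, D 12. B and C advance.
Runoff: B is ranked above C on 25 ballots, C above B on 33.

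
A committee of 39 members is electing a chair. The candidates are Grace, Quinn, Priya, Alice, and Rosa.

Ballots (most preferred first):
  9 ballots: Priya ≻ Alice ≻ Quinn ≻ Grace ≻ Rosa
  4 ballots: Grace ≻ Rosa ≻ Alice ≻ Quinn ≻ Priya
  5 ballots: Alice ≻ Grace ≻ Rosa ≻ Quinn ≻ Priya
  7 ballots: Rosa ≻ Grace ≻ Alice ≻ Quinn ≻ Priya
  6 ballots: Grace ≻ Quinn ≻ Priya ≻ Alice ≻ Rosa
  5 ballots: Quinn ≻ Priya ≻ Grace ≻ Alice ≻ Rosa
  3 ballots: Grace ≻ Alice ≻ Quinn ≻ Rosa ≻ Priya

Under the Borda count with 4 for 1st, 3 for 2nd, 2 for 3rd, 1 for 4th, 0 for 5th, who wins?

Grace: 9×1 + 4×4 + 5×3 + 7×3 + 6×4 + 5×2 + 3×4 = 107
Quinn: 9×2 + 4×1 + 5×1 + 7×1 + 6×3 + 5×4 + 3×2 = 78
Priya: 9×4 + 4×0 + 5×0 + 7×0 + 6×2 + 5×3 + 3×0 = 63
Alice: 9×3 + 4×2 + 5×4 + 7×2 + 6×1 + 5×1 + 3×3 = 89
Rosa: 9×0 + 4×3 + 5×2 + 7×4 + 6×0 + 5×0 + 3×1 = 53

Grace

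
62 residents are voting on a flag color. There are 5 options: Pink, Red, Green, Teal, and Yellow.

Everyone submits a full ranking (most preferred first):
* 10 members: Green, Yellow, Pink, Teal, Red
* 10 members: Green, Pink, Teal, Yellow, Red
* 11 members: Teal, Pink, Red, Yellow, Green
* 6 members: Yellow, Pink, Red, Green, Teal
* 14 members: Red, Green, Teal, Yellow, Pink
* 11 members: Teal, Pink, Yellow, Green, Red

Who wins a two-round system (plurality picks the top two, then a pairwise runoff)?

Round 1 first-place votes: Pink 0, Red 14, Green 20, Teal 22, Yellow 6. Teal and Green advance.
Runoff: Teal is ranked above Green on 22 ballots, Green above Teal on 40.

Green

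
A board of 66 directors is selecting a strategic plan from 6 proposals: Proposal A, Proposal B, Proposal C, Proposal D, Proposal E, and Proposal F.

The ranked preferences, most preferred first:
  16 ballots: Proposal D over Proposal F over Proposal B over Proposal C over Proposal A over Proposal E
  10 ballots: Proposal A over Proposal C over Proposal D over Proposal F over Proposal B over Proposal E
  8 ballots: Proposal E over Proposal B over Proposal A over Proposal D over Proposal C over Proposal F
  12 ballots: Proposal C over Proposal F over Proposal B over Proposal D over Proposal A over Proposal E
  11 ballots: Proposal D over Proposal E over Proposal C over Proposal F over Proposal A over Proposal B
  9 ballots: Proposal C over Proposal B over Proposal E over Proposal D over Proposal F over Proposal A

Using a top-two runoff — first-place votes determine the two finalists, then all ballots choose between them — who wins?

Round 1 first-place votes: Proposal A 10, Proposal B 0, Proposal C 21, Proposal D 27, Proposal E 8, Proposal F 0. Proposal D and Proposal C advance.
Runoff: Proposal D is ranked above Proposal C on 35 ballots, Proposal C above Proposal D on 31.

Proposal D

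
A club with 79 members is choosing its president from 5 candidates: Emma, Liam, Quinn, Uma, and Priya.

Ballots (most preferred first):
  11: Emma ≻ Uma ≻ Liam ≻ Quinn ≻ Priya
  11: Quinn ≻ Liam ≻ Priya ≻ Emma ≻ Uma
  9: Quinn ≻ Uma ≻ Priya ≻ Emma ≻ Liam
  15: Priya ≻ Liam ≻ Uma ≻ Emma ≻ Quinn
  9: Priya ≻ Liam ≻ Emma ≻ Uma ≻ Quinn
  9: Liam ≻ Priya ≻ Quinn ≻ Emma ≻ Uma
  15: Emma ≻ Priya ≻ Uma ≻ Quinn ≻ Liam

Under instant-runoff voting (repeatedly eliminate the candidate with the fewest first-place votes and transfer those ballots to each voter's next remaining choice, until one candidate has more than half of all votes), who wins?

Priya

Round 1: Emma 26, Liam 9, Quinn 20, Uma 0, Priya 24. Uma eliminated.
Round 2: Emma 26, Liam 9, Quinn 20, Priya 24. Liam eliminated.
Round 3: Emma 26, Quinn 20, Priya 33. Quinn eliminated.
Round 4: Emma 26, Priya 53. Priya has a majority (≥40).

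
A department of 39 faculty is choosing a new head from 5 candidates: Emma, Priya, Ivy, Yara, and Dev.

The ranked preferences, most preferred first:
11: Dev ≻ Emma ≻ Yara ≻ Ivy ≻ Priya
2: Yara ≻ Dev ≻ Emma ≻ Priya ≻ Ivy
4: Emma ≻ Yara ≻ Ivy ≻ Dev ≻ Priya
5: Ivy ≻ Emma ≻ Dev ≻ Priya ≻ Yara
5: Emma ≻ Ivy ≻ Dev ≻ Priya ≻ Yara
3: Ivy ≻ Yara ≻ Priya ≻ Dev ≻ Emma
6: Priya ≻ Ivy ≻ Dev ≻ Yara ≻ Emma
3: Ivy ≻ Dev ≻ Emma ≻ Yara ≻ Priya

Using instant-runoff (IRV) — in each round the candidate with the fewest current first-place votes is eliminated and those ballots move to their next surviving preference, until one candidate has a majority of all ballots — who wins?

Round 1: Emma 9, Priya 6, Ivy 11, Yara 2, Dev 11. Yara eliminated.
Round 2: Emma 9, Priya 6, Ivy 11, Dev 13. Priya eliminated.
Round 3: Emma 9, Ivy 17, Dev 13. Emma eliminated.
Round 4: Ivy 26, Dev 13. Ivy has a majority (≥20).

Ivy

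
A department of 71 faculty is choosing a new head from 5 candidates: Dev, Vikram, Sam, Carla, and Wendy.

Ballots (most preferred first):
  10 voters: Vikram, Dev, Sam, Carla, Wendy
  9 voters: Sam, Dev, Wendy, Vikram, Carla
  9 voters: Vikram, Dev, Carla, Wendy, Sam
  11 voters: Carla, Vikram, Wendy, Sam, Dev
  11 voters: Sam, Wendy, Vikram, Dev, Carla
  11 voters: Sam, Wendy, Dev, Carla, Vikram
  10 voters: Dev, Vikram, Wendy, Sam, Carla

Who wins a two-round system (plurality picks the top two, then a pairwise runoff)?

Round 1 first-place votes: Dev 10, Vikram 19, Sam 31, Carla 11, Wendy 0. Sam and Vikram advance.
Runoff: Sam is ranked above Vikram on 31 ballots, Vikram above Sam on 40.

Vikram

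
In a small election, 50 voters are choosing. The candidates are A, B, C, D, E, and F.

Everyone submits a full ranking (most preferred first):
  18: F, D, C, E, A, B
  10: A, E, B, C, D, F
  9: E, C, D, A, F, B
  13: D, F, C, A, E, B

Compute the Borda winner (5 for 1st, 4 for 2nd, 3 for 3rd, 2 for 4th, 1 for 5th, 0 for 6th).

A: 18×1 + 10×5 + 9×2 + 13×2 = 112
B: 18×0 + 10×3 + 9×0 + 13×0 = 30
C: 18×3 + 10×2 + 9×4 + 13×3 = 149
D: 18×4 + 10×1 + 9×3 + 13×5 = 174
E: 18×2 + 10×4 + 9×5 + 13×1 = 134
F: 18×5 + 10×0 + 9×1 + 13×4 = 151

D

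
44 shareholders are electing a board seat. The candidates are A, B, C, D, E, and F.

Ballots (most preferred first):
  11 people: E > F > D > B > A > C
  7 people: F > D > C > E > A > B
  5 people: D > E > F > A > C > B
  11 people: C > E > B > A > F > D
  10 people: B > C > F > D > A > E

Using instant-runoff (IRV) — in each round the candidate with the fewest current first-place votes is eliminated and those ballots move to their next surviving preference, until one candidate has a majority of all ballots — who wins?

C

Round 1: A 0, B 10, C 11, D 5, E 11, F 7. A eliminated.
Round 2: B 10, C 11, D 5, E 11, F 7. D eliminated.
Round 3: B 10, C 11, E 16, F 7. F eliminated.
Round 4: B 10, C 18, E 16. B eliminated.
Round 5: C 28, E 16. C has a majority (≥23).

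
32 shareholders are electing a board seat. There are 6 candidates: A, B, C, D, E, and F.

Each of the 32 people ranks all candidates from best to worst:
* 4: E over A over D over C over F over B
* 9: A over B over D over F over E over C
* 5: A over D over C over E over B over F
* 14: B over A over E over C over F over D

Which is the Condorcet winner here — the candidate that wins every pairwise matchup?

A vs B: 18–14
A vs C: 32–0
A vs D: 32–0
A vs E: 28–4
A vs F: 32–0
A beats every other candidate.

A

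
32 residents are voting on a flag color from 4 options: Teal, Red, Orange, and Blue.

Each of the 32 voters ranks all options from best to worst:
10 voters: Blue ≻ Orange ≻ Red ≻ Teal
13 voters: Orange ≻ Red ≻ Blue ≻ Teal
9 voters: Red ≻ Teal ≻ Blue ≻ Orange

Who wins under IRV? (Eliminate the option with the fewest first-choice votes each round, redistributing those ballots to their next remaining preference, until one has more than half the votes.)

Blue

Round 1: Teal 0, Red 9, Orange 13, Blue 10. Teal eliminated.
Round 2: Red 9, Orange 13, Blue 10. Red eliminated.
Round 3: Orange 13, Blue 19. Blue has a majority (≥17).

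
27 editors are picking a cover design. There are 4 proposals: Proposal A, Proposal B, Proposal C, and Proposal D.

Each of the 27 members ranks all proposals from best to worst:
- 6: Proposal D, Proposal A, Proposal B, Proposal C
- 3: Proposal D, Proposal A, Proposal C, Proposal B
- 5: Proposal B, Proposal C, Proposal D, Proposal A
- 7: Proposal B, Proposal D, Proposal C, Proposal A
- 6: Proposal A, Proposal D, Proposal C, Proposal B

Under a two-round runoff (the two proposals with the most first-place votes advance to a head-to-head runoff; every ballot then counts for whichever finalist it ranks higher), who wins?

Round 1 first-place votes: Proposal A 6, Proposal B 12, Proposal C 0, Proposal D 9. Proposal B and Proposal D advance.
Runoff: Proposal B is ranked above Proposal D on 12 ballots, Proposal D above Proposal B on 15.

Proposal D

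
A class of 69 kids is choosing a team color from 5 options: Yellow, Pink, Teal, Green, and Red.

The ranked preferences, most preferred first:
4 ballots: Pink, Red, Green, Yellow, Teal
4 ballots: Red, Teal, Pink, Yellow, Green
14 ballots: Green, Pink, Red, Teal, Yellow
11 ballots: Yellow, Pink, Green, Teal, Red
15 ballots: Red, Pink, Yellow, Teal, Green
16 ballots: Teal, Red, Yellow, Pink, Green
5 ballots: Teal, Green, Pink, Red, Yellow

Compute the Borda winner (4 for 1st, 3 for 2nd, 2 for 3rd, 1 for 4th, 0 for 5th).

Yellow: 4×1 + 4×1 + 14×0 + 11×4 + 15×2 + 16×2 + 5×0 = 114
Pink: 4×4 + 4×2 + 14×3 + 11×3 + 15×3 + 16×1 + 5×2 = 170
Teal: 4×0 + 4×3 + 14×1 + 11×1 + 15×1 + 16×4 + 5×4 = 136
Green: 4×2 + 4×0 + 14×4 + 11×2 + 15×0 + 16×0 + 5×3 = 101
Red: 4×3 + 4×4 + 14×2 + 11×0 + 15×4 + 16×3 + 5×1 = 169

Pink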